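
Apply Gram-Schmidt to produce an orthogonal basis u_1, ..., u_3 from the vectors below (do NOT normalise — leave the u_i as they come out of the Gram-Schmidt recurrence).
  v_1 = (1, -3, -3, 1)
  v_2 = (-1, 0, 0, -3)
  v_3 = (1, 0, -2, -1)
Orthogonal basis:
  u_1 = (1, -3, -3, 1)
  u_2 = (-4/5, -3/5, -3/5, -14/5)
  u_3 = (45/46, 51/46, -41/46, -15/46)

Apply the Gram-Schmidt recurrence
  u_1 = v_1
  u_i = v_i − Σ_{j<i} ((v_i · u_j) / (u_j · u_j)) · u_j.

Step by step this gives:
  u_1 = (1, -3, -3, 1)
  u_2 = (-4/5, -3/5, -3/5, -14/5)
  u_3 = (45/46, 51/46, -41/46, -15/46)

Orthogonality check:
  u_2 · u_1 = 0 (should be 0)
  u_3 · u_1 = 0 (should be 0)
  u_3 · u_2 = 0 (should be 0)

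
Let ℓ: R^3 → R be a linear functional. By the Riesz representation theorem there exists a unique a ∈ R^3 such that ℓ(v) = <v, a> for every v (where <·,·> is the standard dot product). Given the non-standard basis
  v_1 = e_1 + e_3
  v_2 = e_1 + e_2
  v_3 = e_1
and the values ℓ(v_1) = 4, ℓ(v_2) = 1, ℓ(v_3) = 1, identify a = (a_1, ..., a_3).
a = (1, 0, 3)

Write a = (a_1, ..., a_3) in the standard basis. For each basis vector v_i, ℓ(v_i) = <v_i, a> is a linear equation in the a_j's. Collect the n equations into a matrix system V a = ℓ, where row i of V is v_i (expressed in the standard basis). Since V is invertible (lower-triangular with 1s on the diagonal, up to permutation), solve by back-substitution:
  V =
[[1, 0, 1],
 [1, 1, 0],
 [1, 0, 0]]
  V a = (4, 1, 1)
Solving gives a = (1, 0, 3).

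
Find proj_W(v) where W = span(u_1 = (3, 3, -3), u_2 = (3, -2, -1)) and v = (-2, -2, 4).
proj_W(v) = (-53/19, -48/19, 51/19)

Set up U = [u_1 | ... | u_2] ∈ R^(3×2). The projector onto W = col(U) is P = U (U^T U)^(-1) U^T.
Compute U^T U =
  [27, 6]
  [6, 14],
and U^T v = (-24, -6).
Solve U^T U · c = U^T v for the coefficients: c = (-50/57, -1/19). The projection is proj_W(v) = U c.
Check: (v - proj_W(v)) · u_1 = 0  (should be 0).
Check: (v - proj_W(v)) · u_2 = 0  (should be 0).
Result: proj_W(v) = (-53/19, -48/19, 51/19).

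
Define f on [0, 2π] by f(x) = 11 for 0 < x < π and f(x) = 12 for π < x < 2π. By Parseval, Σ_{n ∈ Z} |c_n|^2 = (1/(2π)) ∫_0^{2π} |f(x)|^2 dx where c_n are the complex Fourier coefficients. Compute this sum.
Σ |c_n|^2 = 265/2

Parseval equates the L^2 energy of f (normalised by 1/(2π)) with the ℓ^2 sum of its Fourier coefficients: (1/(2π)) ∫_0^{2π} |f|^2 = Σ |c_n|^2.
Compute the left side: (1/(2π)) [∫_0^π 11^2 dx + ∫_π^{2π} 12^2 dx] = (1/(2π)) · (121π + 144π) = (121 + 144)/2 = 265/2.
So Σ_{n ∈ Z} |c_n|^2 = 265/2.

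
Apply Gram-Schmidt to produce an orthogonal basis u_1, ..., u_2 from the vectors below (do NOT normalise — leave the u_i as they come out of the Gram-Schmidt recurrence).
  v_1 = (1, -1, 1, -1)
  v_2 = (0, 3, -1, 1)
Orthogonal basis:
  u_1 = (1, -1, 1, -1)
  u_2 = (5/4, 7/4, 1/4, -1/4)

Apply the Gram-Schmidt recurrence
  u_1 = v_1
  u_i = v_i − Σ_{j<i} ((v_i · u_j) / (u_j · u_j)) · u_j.

Step by step this gives:
  u_1 = (1, -1, 1, -1)
  u_2 = (5/4, 7/4, 1/4, -1/4)

Orthogonality check:
  u_2 · u_1 = 0 (should be 0)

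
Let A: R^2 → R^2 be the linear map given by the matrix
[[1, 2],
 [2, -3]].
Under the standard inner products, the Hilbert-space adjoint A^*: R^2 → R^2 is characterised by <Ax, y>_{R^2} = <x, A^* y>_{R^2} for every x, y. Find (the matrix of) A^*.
A^* = A^T =
[[1, 2],
 [2, -3]]

For real matrices with standard dot products, the defining identity <Ax, y> = <x, A^* y> gives (Ax)^T y = x^T (A^*) y, i.e. x^T A^T y = x^T (A^*) y. Since this holds for all x, y, we must have A^* = A^T. Therefore
A^* =
[[1, 2],
 [2, -3]].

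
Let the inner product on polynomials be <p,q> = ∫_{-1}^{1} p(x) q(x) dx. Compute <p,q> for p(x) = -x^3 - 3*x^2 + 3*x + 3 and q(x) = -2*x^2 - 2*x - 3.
<p,q> = -84/5

Expand the product: p(x)·q(x) = 2*x^5 + 8*x^4 + 3*x^3 - 3*x^2 - 15*x - 9.
∫_{-1}^{1} of each monomial x^k gives [2/(k+1) if k even, 0 if k odd]. Integrating term-by-term (or equivalently evaluating the antiderivative F(x) = x^6/3 + 8*x^5/5 + 3*x^4/4 - x^3 - 15*x^2/2 - 9*x at the endpoints):
  F(1) − F(−1) = -889/60 − (119/60) = -84/5.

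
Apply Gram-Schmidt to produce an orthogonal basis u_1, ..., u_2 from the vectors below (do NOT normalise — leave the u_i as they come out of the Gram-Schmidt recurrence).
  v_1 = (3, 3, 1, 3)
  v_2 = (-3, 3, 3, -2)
Orthogonal basis:
  u_1 = (3, 3, 1, 3)
  u_2 = (-75/28, 93/28, 87/28, -47/28)

Apply the Gram-Schmidt recurrence
  u_1 = v_1
  u_i = v_i − Σ_{j<i} ((v_i · u_j) / (u_j · u_j)) · u_j.

Step by step this gives:
  u_1 = (3, 3, 1, 3)
  u_2 = (-75/28, 93/28, 87/28, -47/28)

Orthogonality check:
  u_2 · u_1 = 0 (should be 0)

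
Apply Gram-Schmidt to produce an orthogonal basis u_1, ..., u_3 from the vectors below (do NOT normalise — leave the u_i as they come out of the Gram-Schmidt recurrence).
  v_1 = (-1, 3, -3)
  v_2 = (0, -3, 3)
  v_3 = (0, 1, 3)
Orthogonal basis:
  u_1 = (-1, 3, -3)
  u_2 = (-18/19, -3/19, 3/19)
  u_3 = (0, 2, 2)

Apply the Gram-Schmidt recurrence
  u_1 = v_1
  u_i = v_i − Σ_{j<i} ((v_i · u_j) / (u_j · u_j)) · u_j.

Step by step this gives:
  u_1 = (-1, 3, -3)
  u_2 = (-18/19, -3/19, 3/19)
  u_3 = (0, 2, 2)

Orthogonality check:
  u_2 · u_1 = 0 (should be 0)
  u_3 · u_1 = 0 (should be 0)
  u_3 · u_2 = 0 (should be 0)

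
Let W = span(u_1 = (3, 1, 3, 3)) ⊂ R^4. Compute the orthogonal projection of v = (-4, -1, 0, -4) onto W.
proj_W(v) = (-75/28, -25/28, -75/28, -75/28)

Set up U = [u_1 | ... | u_1] ∈ R^(4×1). The projector onto W = col(U) is P = U (U^T U)^(-1) U^T.
Compute U^T U =
  [28],
and U^T v = (-25).
Solve U^T U · c = U^T v for the coefficients: c = (-25/28). The projection is proj_W(v) = U c.
Check: (v - proj_W(v)) · u_1 = 0  (should be 0).
Result: proj_W(v) = (-75/28, -25/28, -75/28, -75/28).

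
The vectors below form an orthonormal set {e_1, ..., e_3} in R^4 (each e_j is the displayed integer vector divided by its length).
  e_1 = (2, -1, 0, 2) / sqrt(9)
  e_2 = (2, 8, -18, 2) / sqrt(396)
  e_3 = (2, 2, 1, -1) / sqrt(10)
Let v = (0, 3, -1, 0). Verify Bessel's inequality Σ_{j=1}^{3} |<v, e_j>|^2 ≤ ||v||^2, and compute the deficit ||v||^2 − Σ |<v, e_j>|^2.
Σ |<v, e_j>|^2 = 175/22; ||v||^2 = 10; deficit = 45/22

Write each e_j = u_j / sqrt(<u_j, u_j>) where u_j is the displayed integer vector. Then <v, e_j> = <v, u_j> / sqrt(<u_j, u_j>), so |<v, e_j>|^2 = <v, u_j>^2 / <u_j, u_j>.
Coefficients: <v, e_1> = -3/sqrt(9), <v, e_2> = 42/sqrt(396), <v, e_3> = 5/sqrt(10).
Square and sum: Σ |<v, e_j>|^2 = 175/22.
Compute ||v||^2 = v·v = 10.
Deficit = 10 − 175/22 = 45/22 ≥ 0, confirming Bessel's inequality. (The deficit equals ||v − Σ <v,e_j> e_j||^2, the squared distance from v to span{e_j}.)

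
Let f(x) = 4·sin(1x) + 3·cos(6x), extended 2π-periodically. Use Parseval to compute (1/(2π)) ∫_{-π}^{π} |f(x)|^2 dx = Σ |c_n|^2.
Σ |c_n|^2 = 25/2

Expand |f|^2 and use orthogonality of {sin(nx), cos(mx)} on [-π, π]:
  ∫_{-π}^{π} sin(nx)^2 dx = π, ∫ cos(mx)^2 dx = π, and cross terms integrate to 0.
So ∫_{-π}^{π} f(x)^2 dx = 4^2 · π + 3^2 · π = (16 + 9)π.
Divide by 2π: (16 + 9)/2 = 25/2.
By Parseval, this equals Σ |c_n|^2.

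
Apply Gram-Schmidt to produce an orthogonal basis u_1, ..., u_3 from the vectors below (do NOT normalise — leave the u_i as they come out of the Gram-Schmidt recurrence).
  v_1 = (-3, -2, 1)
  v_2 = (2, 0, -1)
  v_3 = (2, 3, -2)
Orthogonal basis:
  u_1 = (-3, -2, 1)
  u_2 = (1/2, -1, -1/2)
  u_3 = (-2/3, 1/3, -4/3)

Apply the Gram-Schmidt recurrence
  u_1 = v_1
  u_i = v_i − Σ_{j<i} ((v_i · u_j) / (u_j · u_j)) · u_j.

Step by step this gives:
  u_1 = (-3, -2, 1)
  u_2 = (1/2, -1, -1/2)
  u_3 = (-2/3, 1/3, -4/3)

Orthogonality check:
  u_2 · u_1 = 0 (should be 0)
  u_3 · u_1 = 0 (should be 0)
  u_3 · u_2 = 0 (should be 0)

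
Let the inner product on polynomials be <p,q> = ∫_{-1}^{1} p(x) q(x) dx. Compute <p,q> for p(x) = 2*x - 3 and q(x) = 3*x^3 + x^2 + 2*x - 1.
<p,q> = 136/15

Expand the product: p(x)·q(x) = 6*x^4 - 7*x^3 + x^2 - 8*x + 3.
∫_{-1}^{1} of each monomial x^k gives [2/(k+1) if k even, 0 if k odd]. Integrating term-by-term (or equivalently evaluating the antiderivative F(x) = 6*x^5/5 - 7*x^4/4 + x^3/3 - 4*x^2 + 3*x at the endpoints):
  F(1) − F(−1) = -73/60 − (-617/60) = 136/15.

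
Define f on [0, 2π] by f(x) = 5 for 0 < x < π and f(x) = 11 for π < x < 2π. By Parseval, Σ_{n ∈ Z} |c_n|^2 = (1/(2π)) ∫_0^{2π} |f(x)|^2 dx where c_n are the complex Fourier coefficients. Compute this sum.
Σ |c_n|^2 = 73

Parseval equates the L^2 energy of f (normalised by 1/(2π)) with the ℓ^2 sum of its Fourier coefficients: (1/(2π)) ∫_0^{2π} |f|^2 = Σ |c_n|^2.
Compute the left side: (1/(2π)) [∫_0^π 5^2 dx + ∫_π^{2π} 11^2 dx] = (1/(2π)) · (25π + 121π) = (25 + 121)/2 = 73.
So Σ_{n ∈ Z} |c_n|^2 = 73.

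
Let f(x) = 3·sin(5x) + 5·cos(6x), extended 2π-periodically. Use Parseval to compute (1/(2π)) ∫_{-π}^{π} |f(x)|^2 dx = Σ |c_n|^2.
Σ |c_n|^2 = 17

Expand |f|^2 and use orthogonality of {sin(nx), cos(mx)} on [-π, π]:
  ∫_{-π}^{π} sin(nx)^2 dx = π, ∫ cos(mx)^2 dx = π, and cross terms integrate to 0.
So ∫_{-π}^{π} f(x)^2 dx = 3^2 · π + 5^2 · π = (9 + 25)π.
Divide by 2π: (9 + 25)/2 = 17.
By Parseval, this equals Σ |c_n|^2.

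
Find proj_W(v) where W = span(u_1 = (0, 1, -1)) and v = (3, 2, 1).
proj_W(v) = (0, 1/2, -1/2)

Set up U = [u_1 | ... | u_1] ∈ R^(3×1). The projector onto W = col(U) is P = U (U^T U)^(-1) U^T.
Compute U^T U =
  [2],
and U^T v = (1).
Solve U^T U · c = U^T v for the coefficients: c = (1/2). The projection is proj_W(v) = U c.
Check: (v - proj_W(v)) · u_1 = 0  (should be 0).
Result: proj_W(v) = (0, 1/2, -1/2).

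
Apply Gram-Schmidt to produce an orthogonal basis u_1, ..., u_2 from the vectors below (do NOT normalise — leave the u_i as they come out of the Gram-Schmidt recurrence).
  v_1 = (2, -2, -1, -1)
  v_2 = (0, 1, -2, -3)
Orthogonal basis:
  u_1 = (2, -2, -1, -1)
  u_2 = (-3/5, 8/5, -17/10, -27/10)

Apply the Gram-Schmidt recurrence
  u_1 = v_1
  u_i = v_i − Σ_{j<i} ((v_i · u_j) / (u_j · u_j)) · u_j.

Step by step this gives:
  u_1 = (2, -2, -1, -1)
  u_2 = (-3/5, 8/5, -17/10, -27/10)

Orthogonality check:
  u_2 · u_1 = 0 (should be 0)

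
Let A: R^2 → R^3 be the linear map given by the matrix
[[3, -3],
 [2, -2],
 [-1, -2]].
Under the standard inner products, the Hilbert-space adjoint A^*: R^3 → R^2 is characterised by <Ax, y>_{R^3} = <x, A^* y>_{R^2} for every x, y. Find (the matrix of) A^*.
A^* = A^T =
[[3, 2, -1],
 [-3, -2, -2]]

For real matrices with standard dot products, the defining identity <Ax, y> = <x, A^* y> gives (Ax)^T y = x^T (A^*) y, i.e. x^T A^T y = x^T (A^*) y. Since this holds for all x, y, we must have A^* = A^T. Therefore
A^* =
[[3, 2, -1],
 [-3, -2, -2]].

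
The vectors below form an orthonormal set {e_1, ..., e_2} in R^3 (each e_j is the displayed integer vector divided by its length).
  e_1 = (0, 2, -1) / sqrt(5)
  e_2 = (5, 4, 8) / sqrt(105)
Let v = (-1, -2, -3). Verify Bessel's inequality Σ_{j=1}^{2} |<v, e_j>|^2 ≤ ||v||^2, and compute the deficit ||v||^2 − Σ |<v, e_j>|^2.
Σ |<v, e_j>|^2 = 278/21; ||v||^2 = 14; deficit = 16/21

Write each e_j = u_j / sqrt(<u_j, u_j>) where u_j is the displayed integer vector. Then <v, e_j> = <v, u_j> / sqrt(<u_j, u_j>), so |<v, e_j>|^2 = <v, u_j>^2 / <u_j, u_j>.
Coefficients: <v, e_1> = -1/sqrt(5), <v, e_2> = -37/sqrt(105).
Square and sum: Σ |<v, e_j>|^2 = 278/21.
Compute ||v||^2 = v·v = 14.
Deficit = 14 − 278/21 = 16/21 ≥ 0, confirming Bessel's inequality. (The deficit equals ||v − Σ <v,e_j> e_j||^2, the squared distance from v to span{e_j}.)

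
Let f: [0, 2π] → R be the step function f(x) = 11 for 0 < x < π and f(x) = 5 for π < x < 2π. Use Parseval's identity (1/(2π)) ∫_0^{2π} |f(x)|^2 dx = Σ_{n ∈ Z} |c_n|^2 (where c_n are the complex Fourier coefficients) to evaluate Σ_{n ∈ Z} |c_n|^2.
Σ |c_n|^2 = 73

Parseval equates the L^2 energy of f (normalised by 1/(2π)) with the ℓ^2 sum of its Fourier coefficients: (1/(2π)) ∫_0^{2π} |f|^2 = Σ |c_n|^2.
Compute the left side: (1/(2π)) [∫_0^π 11^2 dx + ∫_π^{2π} 5^2 dx] = (1/(2π)) · (121π + 25π) = (121 + 25)/2 = 73.
So Σ_{n ∈ Z} |c_n|^2 = 73.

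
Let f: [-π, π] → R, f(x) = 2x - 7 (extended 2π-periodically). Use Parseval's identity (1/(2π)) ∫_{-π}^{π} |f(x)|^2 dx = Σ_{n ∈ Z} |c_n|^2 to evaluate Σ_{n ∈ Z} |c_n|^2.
Σ |c_n|^2 = 4π^2/3 + 49

Expand and integrate term by term over [-π, π]:
  ∫ (2x)^2 dx = 4·(2π^3/3); ∫ 2·2·(-7)·x dx = 0 (odd integrand); ∫ (-7)^2 dx = 49·2π.
So (1/(2π)) ∫_{-π}^{π} (2x - 7)^2 dx = 4π^2/3 + 49 = 4π^2/3 + 49.
Parseval ⇒ Σ |c_n|^2 = 4π^2/3 + 49.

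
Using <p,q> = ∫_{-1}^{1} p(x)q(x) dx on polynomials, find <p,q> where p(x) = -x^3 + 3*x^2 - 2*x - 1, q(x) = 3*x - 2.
<p,q> = -26/5

Expand the product: p(x)·q(x) = -3*x^4 + 11*x^3 - 12*x^2 + x + 2.
∫_{-1}^{1} of each monomial x^k gives [2/(k+1) if k even, 0 if k odd]. Integrating term-by-term (or equivalently evaluating the antiderivative F(x) = -3*x^5/5 + 11*x^4/4 - 4*x^3 + x^2/2 + 2*x at the endpoints):
  F(1) − F(−1) = 13/20 − (117/20) = -26/5.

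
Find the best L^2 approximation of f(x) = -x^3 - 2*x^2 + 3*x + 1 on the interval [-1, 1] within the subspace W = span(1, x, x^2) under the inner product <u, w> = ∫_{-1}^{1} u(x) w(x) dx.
g(x) = -2*x^2 + 12*x/5 + 1

The best approximation g ∈ W is the orthogonal projection of f onto W. Writing g = a_0 + a_1 x + a_2 x^2, the coefficients solve the normal equations G · a = b where
  G_{ij} = <φ_i, φ_j> and b_i = <f, φ_i>, with φ_0 = 1, φ_1 = x, φ_2 = x^2.
G =
  [2, 0, 2/3]
  [0, 2/3, 0]
  [2/3, 0, 2/5],
b = (2/3, 8/5, -2/15).
Solving gives a_0 = 1, a_1 = 12/5, a_2 = -2, so
  g(x) = -2*x^2 + 12*x/5 + 1.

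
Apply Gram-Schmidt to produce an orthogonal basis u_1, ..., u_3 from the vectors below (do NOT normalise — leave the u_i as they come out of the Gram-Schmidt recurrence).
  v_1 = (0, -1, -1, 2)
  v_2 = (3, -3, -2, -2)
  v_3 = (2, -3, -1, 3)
Orthogonal basis:
  u_1 = (0, -1, -1, 2)
  u_2 = (3, -17/6, -11/6, -7/3)
  u_3 = (142/155, -48/155, 206/155, 79/155)

Apply the Gram-Schmidt recurrence
  u_1 = v_1
  u_i = v_i − Σ_{j<i} ((v_i · u_j) / (u_j · u_j)) · u_j.

Step by step this gives:
  u_1 = (0, -1, -1, 2)
  u_2 = (3, -17/6, -11/6, -7/3)
  u_3 = (142/155, -48/155, 206/155, 79/155)

Orthogonality check:
  u_2 · u_1 = 0 (should be 0)
  u_3 · u_1 = 0 (should be 0)
  u_3 · u_2 = 0 (should be 0)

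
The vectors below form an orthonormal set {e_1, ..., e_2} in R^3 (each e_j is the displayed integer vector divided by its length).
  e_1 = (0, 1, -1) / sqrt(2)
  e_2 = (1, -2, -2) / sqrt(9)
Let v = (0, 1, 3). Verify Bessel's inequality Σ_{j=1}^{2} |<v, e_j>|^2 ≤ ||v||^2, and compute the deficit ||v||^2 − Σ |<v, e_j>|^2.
Σ |<v, e_j>|^2 = 82/9; ||v||^2 = 10; deficit = 8/9

Write each e_j = u_j / sqrt(<u_j, u_j>) where u_j is the displayed integer vector. Then <v, e_j> = <v, u_j> / sqrt(<u_j, u_j>), so |<v, e_j>|^2 = <v, u_j>^2 / <u_j, u_j>.
Coefficients: <v, e_1> = -2/sqrt(2), <v, e_2> = -8/sqrt(9).
Square and sum: Σ |<v, e_j>|^2 = 82/9.
Compute ||v||^2 = v·v = 10.
Deficit = 10 − 82/9 = 8/9 ≥ 0, confirming Bessel's inequality. (The deficit equals ||v − Σ <v,e_j> e_j||^2, the squared distance from v to span{e_j}.)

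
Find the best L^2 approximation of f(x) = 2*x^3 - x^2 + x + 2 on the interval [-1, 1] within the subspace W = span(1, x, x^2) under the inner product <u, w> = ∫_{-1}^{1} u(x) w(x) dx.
g(x) = -x^2 + 11*x/5 + 2

The best approximation g ∈ W is the orthogonal projection of f onto W. Writing g = a_0 + a_1 x + a_2 x^2, the coefficients solve the normal equations G · a = b where
  G_{ij} = <φ_i, φ_j> and b_i = <f, φ_i>, with φ_0 = 1, φ_1 = x, φ_2 = x^2.
G =
  [2, 0, 2/3]
  [0, 2/3, 0]
  [2/3, 0, 2/5],
b = (10/3, 22/15, 14/15).
Solving gives a_0 = 2, a_1 = 11/5, a_2 = -1, so
  g(x) = -x^2 + 11*x/5 + 2.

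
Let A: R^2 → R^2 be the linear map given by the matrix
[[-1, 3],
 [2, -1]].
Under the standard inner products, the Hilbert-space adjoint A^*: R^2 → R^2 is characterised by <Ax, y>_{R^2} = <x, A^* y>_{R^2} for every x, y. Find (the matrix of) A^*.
A^* = A^T =
[[-1, 2],
 [3, -1]]

For real matrices with standard dot products, the defining identity <Ax, y> = <x, A^* y> gives (Ax)^T y = x^T (A^*) y, i.e. x^T A^T y = x^T (A^*) y. Since this holds for all x, y, we must have A^* = A^T. Therefore
A^* =
[[-1, 2],
 [3, -1]].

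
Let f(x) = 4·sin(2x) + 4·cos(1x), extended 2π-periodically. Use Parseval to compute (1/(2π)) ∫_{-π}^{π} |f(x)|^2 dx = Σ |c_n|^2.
Σ |c_n|^2 = 16

Expand |f|^2 and use orthogonality of {sin(nx), cos(mx)} on [-π, π]:
  ∫_{-π}^{π} sin(nx)^2 dx = π, ∫ cos(mx)^2 dx = π, and cross terms integrate to 0.
So ∫_{-π}^{π} f(x)^2 dx = 4^2 · π + 4^2 · π = (16 + 16)π.
Divide by 2π: (16 + 16)/2 = 16.
By Parseval, this equals Σ |c_n|^2.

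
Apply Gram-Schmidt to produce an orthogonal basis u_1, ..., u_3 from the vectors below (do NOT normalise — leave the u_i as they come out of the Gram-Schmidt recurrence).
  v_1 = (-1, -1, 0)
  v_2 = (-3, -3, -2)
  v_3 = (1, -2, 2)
Orthogonal basis:
  u_1 = (-1, -1, 0)
  u_2 = (0, 0, -2)
  u_3 = (3/2, -3/2, 0)

Apply the Gram-Schmidt recurrence
  u_1 = v_1
  u_i = v_i − Σ_{j<i} ((v_i · u_j) / (u_j · u_j)) · u_j.

Step by step this gives:
  u_1 = (-1, -1, 0)
  u_2 = (0, 0, -2)
  u_3 = (3/2, -3/2, 0)

Orthogonality check:
  u_2 · u_1 = 0 (should be 0)
  u_3 · u_1 = 0 (should be 0)
  u_3 · u_2 = 0 (should be 0)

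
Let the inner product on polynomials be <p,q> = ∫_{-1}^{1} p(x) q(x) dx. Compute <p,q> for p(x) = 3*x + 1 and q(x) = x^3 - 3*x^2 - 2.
<p,q> = -24/5

Expand the product: p(x)·q(x) = 3*x^4 - 8*x^3 - 3*x^2 - 6*x - 2.
∫_{-1}^{1} of each monomial x^k gives [2/(k+1) if k even, 0 if k odd]. Integrating term-by-term (or equivalently evaluating the antiderivative F(x) = 3*x^5/5 - 2*x^4 - x^3 - 3*x^2 - 2*x at the endpoints):
  F(1) − F(−1) = -37/5 − (-13/5) = -24/5.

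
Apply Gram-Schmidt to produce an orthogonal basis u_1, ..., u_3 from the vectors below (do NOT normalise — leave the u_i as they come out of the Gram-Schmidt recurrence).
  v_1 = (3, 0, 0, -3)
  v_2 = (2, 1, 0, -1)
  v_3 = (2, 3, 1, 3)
Orthogonal basis:
  u_1 = (3, 0, 0, -3)
  u_2 = (1/2, 1, 0, 1/2)
  u_3 = (2/3, -2/3, 1, 2/3)

Apply the Gram-Schmidt recurrence
  u_1 = v_1
  u_i = v_i − Σ_{j<i} ((v_i · u_j) / (u_j · u_j)) · u_j.

Step by step this gives:
  u_1 = (3, 0, 0, -3)
  u_2 = (1/2, 1, 0, 1/2)
  u_3 = (2/3, -2/3, 1, 2/3)

Orthogonality check:
  u_2 · u_1 = 0 (should be 0)
  u_3 · u_1 = 0 (should be 0)
  u_3 · u_2 = 0 (should be 0)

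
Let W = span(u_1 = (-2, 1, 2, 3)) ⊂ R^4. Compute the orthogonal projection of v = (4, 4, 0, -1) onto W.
proj_W(v) = (7/9, -7/18, -7/9, -7/6)

Set up U = [u_1 | ... | u_1] ∈ R^(4×1). The projector onto W = col(U) is P = U (U^T U)^(-1) U^T.
Compute U^T U =
  [18],
and U^T v = (-7).
Solve U^T U · c = U^T v for the coefficients: c = (-7/18). The projection is proj_W(v) = U c.
Check: (v - proj_W(v)) · u_1 = 0  (should be 0).
Result: proj_W(v) = (7/9, -7/18, -7/9, -7/6).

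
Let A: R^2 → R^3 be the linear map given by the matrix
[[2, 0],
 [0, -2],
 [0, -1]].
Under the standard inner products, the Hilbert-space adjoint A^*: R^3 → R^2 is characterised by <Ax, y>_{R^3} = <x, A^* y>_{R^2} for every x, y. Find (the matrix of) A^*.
A^* = A^T =
[[2, 0, 0],
 [0, -2, -1]]

For real matrices with standard dot products, the defining identity <Ax, y> = <x, A^* y> gives (Ax)^T y = x^T (A^*) y, i.e. x^T A^T y = x^T (A^*) y. Since this holds for all x, y, we must have A^* = A^T. Therefore
A^* =
[[2, 0, 0],
 [0, -2, -1]].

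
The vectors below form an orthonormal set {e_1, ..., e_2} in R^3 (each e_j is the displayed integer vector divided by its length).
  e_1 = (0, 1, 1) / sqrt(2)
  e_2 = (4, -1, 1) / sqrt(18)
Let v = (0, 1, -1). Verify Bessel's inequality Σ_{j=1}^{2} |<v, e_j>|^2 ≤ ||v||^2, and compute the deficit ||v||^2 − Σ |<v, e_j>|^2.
Σ |<v, e_j>|^2 = 2/9; ||v||^2 = 2; deficit = 16/9

Write each e_j = u_j / sqrt(<u_j, u_j>) where u_j is the displayed integer vector. Then <v, e_j> = <v, u_j> / sqrt(<u_j, u_j>), so |<v, e_j>|^2 = <v, u_j>^2 / <u_j, u_j>.
Coefficients: <v, e_1> = 0/sqrt(2), <v, e_2> = -2/sqrt(18).
Square and sum: Σ |<v, e_j>|^2 = 2/9.
Compute ||v||^2 = v·v = 2.
Deficit = 2 − 2/9 = 16/9 ≥ 0, confirming Bessel's inequality. (The deficit equals ||v − Σ <v,e_j> e_j||^2, the squared distance from v to span{e_j}.)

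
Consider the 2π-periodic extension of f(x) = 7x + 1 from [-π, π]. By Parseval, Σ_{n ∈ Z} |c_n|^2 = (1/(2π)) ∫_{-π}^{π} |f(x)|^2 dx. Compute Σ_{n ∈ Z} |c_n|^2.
Σ |c_n|^2 = 49π^2/3 + 1

Expand and integrate term by term over [-π, π]:
  ∫ (7x)^2 dx = 49·(2π^3/3); ∫ 2·7·(1)·x dx = 0 (odd integrand); ∫ 1^2 dx = 1·2π.
So (1/(2π)) ∫_{-π}^{π} (7x + 1)^2 dx = 49π^2/3 + 1 = 49π^2/3 + 1.
Parseval ⇒ Σ |c_n|^2 = 49π^2/3 + 1.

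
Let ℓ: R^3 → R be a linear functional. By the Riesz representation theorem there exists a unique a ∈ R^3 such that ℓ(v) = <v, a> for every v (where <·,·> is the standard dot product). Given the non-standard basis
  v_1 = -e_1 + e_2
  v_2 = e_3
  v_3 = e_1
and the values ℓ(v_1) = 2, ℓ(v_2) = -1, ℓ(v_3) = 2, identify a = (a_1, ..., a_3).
a = (2, 4, -1)

Write a = (a_1, ..., a_3) in the standard basis. For each basis vector v_i, ℓ(v_i) = <v_i, a> is a linear equation in the a_j's. Collect the n equations into a matrix system V a = ℓ, where row i of V is v_i (expressed in the standard basis). Since V is invertible (lower-triangular with 1s on the diagonal, up to permutation), solve by back-substitution:
  V =
[[-1, 1, 0],
 [0, 0, 1],
 [1, 0, 0]]
  V a = (2, -1, 2)
Solving gives a = (2, 4, -1).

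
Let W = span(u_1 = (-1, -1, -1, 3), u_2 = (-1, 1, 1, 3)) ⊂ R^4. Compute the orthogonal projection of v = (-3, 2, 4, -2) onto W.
proj_W(v) = (3/10, 3, 3, -9/10)

Set up U = [u_1 | ... | u_2] ∈ R^(4×2). The projector onto W = col(U) is P = U (U^T U)^(-1) U^T.
Compute U^T U =
  [12, 8]
  [8, 12],
and U^T v = (-9, 3).
Solve U^T U · c = U^T v for the coefficients: c = (-33/20, 27/20). The projection is proj_W(v) = U c.
Check: (v - proj_W(v)) · u_1 = 0  (should be 0).
Check: (v - proj_W(v)) · u_2 = 0  (should be 0).
Result: proj_W(v) = (3/10, 3, 3, -9/10).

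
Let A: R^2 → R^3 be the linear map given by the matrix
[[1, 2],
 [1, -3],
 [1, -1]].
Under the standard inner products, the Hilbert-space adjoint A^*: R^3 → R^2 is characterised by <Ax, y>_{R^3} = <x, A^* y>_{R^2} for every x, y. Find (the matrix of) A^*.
A^* = A^T =
[[1, 1, 1],
 [2, -3, -1]]

For real matrices with standard dot products, the defining identity <Ax, y> = <x, A^* y> gives (Ax)^T y = x^T (A^*) y, i.e. x^T A^T y = x^T (A^*) y. Since this holds for all x, y, we must have A^* = A^T. Therefore
A^* =
[[1, 1, 1],
 [2, -3, -1]].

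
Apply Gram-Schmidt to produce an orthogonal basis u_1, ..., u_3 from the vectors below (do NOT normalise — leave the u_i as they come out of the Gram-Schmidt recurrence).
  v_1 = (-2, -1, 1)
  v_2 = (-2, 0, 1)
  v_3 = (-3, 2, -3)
Orthogonal basis:
  u_1 = (-2, -1, 1)
  u_2 = (-1/3, 5/6, 1/6)
  u_3 = (-9/5, 0, -18/5)

Apply the Gram-Schmidt recurrence
  u_1 = v_1
  u_i = v_i − Σ_{j<i} ((v_i · u_j) / (u_j · u_j)) · u_j.

Step by step this gives:
  u_1 = (-2, -1, 1)
  u_2 = (-1/3, 5/6, 1/6)
  u_3 = (-9/5, 0, -18/5)

Orthogonality check:
  u_2 · u_1 = 0 (should be 0)
  u_3 · u_1 = 0 (should be 0)
  u_3 · u_2 = 0 (should be 0)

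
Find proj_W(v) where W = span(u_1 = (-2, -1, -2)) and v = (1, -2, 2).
proj_W(v) = (8/9, 4/9, 8/9)

Set up U = [u_1 | ... | u_1] ∈ R^(3×1). The projector onto W = col(U) is P = U (U^T U)^(-1) U^T.
Compute U^T U =
  [9],
and U^T v = (-4).
Solve U^T U · c = U^T v for the coefficients: c = (-4/9). The projection is proj_W(v) = U c.
Check: (v - proj_W(v)) · u_1 = 0  (should be 0).
Result: proj_W(v) = (8/9, 4/9, 8/9).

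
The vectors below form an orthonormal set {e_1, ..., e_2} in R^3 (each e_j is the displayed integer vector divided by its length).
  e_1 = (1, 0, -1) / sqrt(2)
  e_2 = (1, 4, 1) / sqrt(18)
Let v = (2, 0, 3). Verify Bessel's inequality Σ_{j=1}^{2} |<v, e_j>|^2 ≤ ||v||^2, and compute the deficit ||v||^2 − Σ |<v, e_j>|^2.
Σ |<v, e_j>|^2 = 17/9; ||v||^2 = 13; deficit = 100/9

Write each e_j = u_j / sqrt(<u_j, u_j>) where u_j is the displayed integer vector. Then <v, e_j> = <v, u_j> / sqrt(<u_j, u_j>), so |<v, e_j>|^2 = <v, u_j>^2 / <u_j, u_j>.
Coefficients: <v, e_1> = -1/sqrt(2), <v, e_2> = 5/sqrt(18).
Square and sum: Σ |<v, e_j>|^2 = 17/9.
Compute ||v||^2 = v·v = 13.
Deficit = 13 − 17/9 = 100/9 ≥ 0, confirming Bessel's inequality. (The deficit equals ||v − Σ <v,e_j> e_j||^2, the squared distance from v to span{e_j}.)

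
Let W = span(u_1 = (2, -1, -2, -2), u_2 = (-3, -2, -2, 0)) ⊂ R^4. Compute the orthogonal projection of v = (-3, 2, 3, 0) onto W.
proj_W(v) = (-437/221, 264/221, 502/221, 28/13)

Set up U = [u_1 | ... | u_2] ∈ R^(4×2). The projector onto W = col(U) is P = U (U^T U)^(-1) U^T.
Compute U^T U =
  [13, 0]
  [0, 17],
and U^T v = (-14, -1).
Solve U^T U · c = U^T v for the coefficients: c = (-14/13, -1/17). The projection is proj_W(v) = U c.
Check: (v - proj_W(v)) · u_1 = 0  (should be 0).
Check: (v - proj_W(v)) · u_2 = 0  (should be 0).
Result: proj_W(v) = (-437/221, 264/221, 502/221, 28/13).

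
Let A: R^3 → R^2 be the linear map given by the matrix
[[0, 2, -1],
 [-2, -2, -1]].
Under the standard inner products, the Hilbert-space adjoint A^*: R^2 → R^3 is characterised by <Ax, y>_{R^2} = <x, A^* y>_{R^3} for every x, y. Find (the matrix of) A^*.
A^* = A^T =
[[0, -2],
 [2, -2],
 [-1, -1]]

For real matrices with standard dot products, the defining identity <Ax, y> = <x, A^* y> gives (Ax)^T y = x^T (A^*) y, i.e. x^T A^T y = x^T (A^*) y. Since this holds for all x, y, we must have A^* = A^T. Therefore
A^* =
[[0, -2],
 [2, -2],
 [-1, -1]].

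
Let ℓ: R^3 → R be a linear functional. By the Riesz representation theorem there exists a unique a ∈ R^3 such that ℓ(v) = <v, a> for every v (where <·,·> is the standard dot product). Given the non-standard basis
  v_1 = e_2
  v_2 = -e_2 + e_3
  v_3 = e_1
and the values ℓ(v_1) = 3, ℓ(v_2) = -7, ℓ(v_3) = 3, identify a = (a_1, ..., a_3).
a = (3, 3, -4)

Write a = (a_1, ..., a_3) in the standard basis. For each basis vector v_i, ℓ(v_i) = <v_i, a> is a linear equation in the a_j's. Collect the n equations into a matrix system V a = ℓ, where row i of V is v_i (expressed in the standard basis). Since V is invertible (lower-triangular with 1s on the diagonal, up to permutation), solve by back-substitution:
  V =
[[0, 1, 0],
 [0, -1, 1],
 [1, 0, 0]]
  V a = (3, -7, 3)
Solving gives a = (3, 3, -4).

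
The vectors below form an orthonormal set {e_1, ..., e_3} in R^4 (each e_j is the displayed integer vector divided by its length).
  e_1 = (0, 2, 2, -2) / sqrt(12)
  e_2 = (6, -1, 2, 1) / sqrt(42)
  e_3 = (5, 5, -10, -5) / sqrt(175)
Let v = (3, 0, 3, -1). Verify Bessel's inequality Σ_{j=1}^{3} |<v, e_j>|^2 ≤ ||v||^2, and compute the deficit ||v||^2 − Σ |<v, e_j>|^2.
Σ |<v, e_j>|^2 = 37/2; ||v||^2 = 19; deficit = 1/2

Write each e_j = u_j / sqrt(<u_j, u_j>) where u_j is the displayed integer vector. Then <v, e_j> = <v, u_j> / sqrt(<u_j, u_j>), so |<v, e_j>|^2 = <v, u_j>^2 / <u_j, u_j>.
Coefficients: <v, e_1> = 8/sqrt(12), <v, e_2> = 23/sqrt(42), <v, e_3> = -10/sqrt(175).
Square and sum: Σ |<v, e_j>|^2 = 37/2.
Compute ||v||^2 = v·v = 19.
Deficit = 19 − 37/2 = 1/2 ≥ 0, confirming Bessel's inequality. (The deficit equals ||v − Σ <v,e_j> e_j||^2, the squared distance from v to span{e_j}.)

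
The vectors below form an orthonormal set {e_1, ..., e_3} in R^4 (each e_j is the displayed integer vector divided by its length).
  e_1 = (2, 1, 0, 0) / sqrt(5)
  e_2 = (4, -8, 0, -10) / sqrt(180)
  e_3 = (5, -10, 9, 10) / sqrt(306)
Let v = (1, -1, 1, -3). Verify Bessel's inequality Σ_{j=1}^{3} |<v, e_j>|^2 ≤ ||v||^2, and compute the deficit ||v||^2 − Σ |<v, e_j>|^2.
Σ |<v, e_j>|^2 = 172/17; ||v||^2 = 12; deficit = 32/17

Write each e_j = u_j / sqrt(<u_j, u_j>) where u_j is the displayed integer vector. Then <v, e_j> = <v, u_j> / sqrt(<u_j, u_j>), so |<v, e_j>|^2 = <v, u_j>^2 / <u_j, u_j>.
Coefficients: <v, e_1> = 1/sqrt(5), <v, e_2> = 42/sqrt(180), <v, e_3> = -6/sqrt(306).
Square and sum: Σ |<v, e_j>|^2 = 172/17.
Compute ||v||^2 = v·v = 12.
Deficit = 12 − 172/17 = 32/17 ≥ 0, confirming Bessel's inequality. (The deficit equals ||v − Σ <v,e_j> e_j||^2, the squared distance from v to span{e_j}.)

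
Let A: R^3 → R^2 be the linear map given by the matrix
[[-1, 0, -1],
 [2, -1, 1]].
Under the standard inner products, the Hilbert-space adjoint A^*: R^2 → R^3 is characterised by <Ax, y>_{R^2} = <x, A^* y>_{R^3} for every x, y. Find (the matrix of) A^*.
A^* = A^T =
[[-1, 2],
 [0, -1],
 [-1, 1]]

For real matrices with standard dot products, the defining identity <Ax, y> = <x, A^* y> gives (Ax)^T y = x^T (A^*) y, i.e. x^T A^T y = x^T (A^*) y. Since this holds for all x, y, we must have A^* = A^T. Therefore
A^* =
[[-1, 2],
 [0, -1],
 [-1, 1]].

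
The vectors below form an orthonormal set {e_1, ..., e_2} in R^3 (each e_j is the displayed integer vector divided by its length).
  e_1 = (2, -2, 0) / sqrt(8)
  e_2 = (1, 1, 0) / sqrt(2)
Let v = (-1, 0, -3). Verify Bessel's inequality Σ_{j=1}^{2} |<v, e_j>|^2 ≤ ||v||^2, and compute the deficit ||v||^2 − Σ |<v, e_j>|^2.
Σ |<v, e_j>|^2 = 1; ||v||^2 = 10; deficit = 9

Write each e_j = u_j / sqrt(<u_j, u_j>) where u_j is the displayed integer vector. Then <v, e_j> = <v, u_j> / sqrt(<u_j, u_j>), so |<v, e_j>|^2 = <v, u_j>^2 / <u_j, u_j>.
Coefficients: <v, e_1> = -2/sqrt(8), <v, e_2> = -1/sqrt(2).
Square and sum: Σ |<v, e_j>|^2 = 1.
Compute ||v||^2 = v·v = 10.
Deficit = 10 − 1 = 9 ≥ 0, confirming Bessel's inequality. (The deficit equals ||v − Σ <v,e_j> e_j||^2, the squared distance from v to span{e_j}.)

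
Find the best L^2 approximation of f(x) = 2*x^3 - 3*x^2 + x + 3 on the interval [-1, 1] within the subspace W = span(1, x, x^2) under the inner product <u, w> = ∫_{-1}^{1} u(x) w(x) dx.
g(x) = -3*x^2 + 11*x/5 + 3

The best approximation g ∈ W is the orthogonal projection of f onto W. Writing g = a_0 + a_1 x + a_2 x^2, the coefficients solve the normal equations G · a = b where
  G_{ij} = <φ_i, φ_j> and b_i = <f, φ_i>, with φ_0 = 1, φ_1 = x, φ_2 = x^2.
G =
  [2, 0, 2/3]
  [0, 2/3, 0]
  [2/3, 0, 2/5],
b = (4, 22/15, 4/5).
Solving gives a_0 = 3, a_1 = 11/5, a_2 = -3, so
  g(x) = -3*x^2 + 11*x/5 + 3.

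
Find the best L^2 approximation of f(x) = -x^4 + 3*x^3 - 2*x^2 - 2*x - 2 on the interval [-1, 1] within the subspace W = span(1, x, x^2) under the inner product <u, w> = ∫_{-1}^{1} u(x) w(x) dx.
g(x) = -20*x^2/7 - x/5 - 67/35

The best approximation g ∈ W is the orthogonal projection of f onto W. Writing g = a_0 + a_1 x + a_2 x^2, the coefficients solve the normal equations G · a = b where
  G_{ij} = <φ_i, φ_j> and b_i = <f, φ_i>, with φ_0 = 1, φ_1 = x, φ_2 = x^2.
G =
  [2, 0, 2/3]
  [0, 2/3, 0]
  [2/3, 0, 2/5],
b = (-86/15, -2/15, -254/105).
Solving gives a_0 = -67/35, a_1 = -1/5, a_2 = -20/7, so
  g(x) = -20*x^2/7 - x/5 - 67/35.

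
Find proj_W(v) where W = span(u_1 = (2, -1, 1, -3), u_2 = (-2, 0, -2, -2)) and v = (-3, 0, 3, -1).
proj_W(v) = (-1/3, 0, -1/3, -1/3)

Set up U = [u_1 | ... | u_2] ∈ R^(4×2). The projector onto W = col(U) is P = U (U^T U)^(-1) U^T.
Compute U^T U =
  [15, 0]
  [0, 12],
and U^T v = (0, 2).
Solve U^T U · c = U^T v for the coefficients: c = (0, 1/6). The projection is proj_W(v) = U c.
Check: (v - proj_W(v)) · u_1 = 0  (should be 0).
Check: (v - proj_W(v)) · u_2 = 0  (should be 0).
Result: proj_W(v) = (-1/3, 0, -1/3, -1/3).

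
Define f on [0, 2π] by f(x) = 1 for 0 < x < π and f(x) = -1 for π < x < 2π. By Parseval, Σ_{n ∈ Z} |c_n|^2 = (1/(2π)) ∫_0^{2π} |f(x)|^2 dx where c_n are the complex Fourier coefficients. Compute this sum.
Σ |c_n|^2 = 1

Parseval equates the L^2 energy of f (normalised by 1/(2π)) with the ℓ^2 sum of its Fourier coefficients: (1/(2π)) ∫_0^{2π} |f|^2 = Σ |c_n|^2.
Compute the left side: (1/(2π)) [∫_0^π 1^2 dx + ∫_π^{2π} (-1)^2 dx] = (1/(2π)) · (1π + 1π) = (1 + 1)/2 = 1.
So Σ_{n ∈ Z} |c_n|^2 = 1.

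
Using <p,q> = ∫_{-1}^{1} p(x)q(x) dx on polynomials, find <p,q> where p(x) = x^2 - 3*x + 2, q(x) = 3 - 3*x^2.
<p,q> = 44/5

Expand the product: p(x)·q(x) = -3*x^4 + 9*x^3 - 3*x^2 - 9*x + 6.
∫_{-1}^{1} of each monomial x^k gives [2/(k+1) if k even, 0 if k odd]. Integrating term-by-term (or equivalently evaluating the antiderivative F(x) = -3*x^5/5 + 9*x^4/4 - x^3 - 9*x^2/2 + 6*x at the endpoints):
  F(1) − F(−1) = 43/20 − (-133/20) = 44/5.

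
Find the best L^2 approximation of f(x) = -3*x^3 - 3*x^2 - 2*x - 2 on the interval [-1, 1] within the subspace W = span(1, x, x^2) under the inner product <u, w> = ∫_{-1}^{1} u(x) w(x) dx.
g(x) = -3*x^2 - 19*x/5 - 2

The best approximation g ∈ W is the orthogonal projection of f onto W. Writing g = a_0 + a_1 x + a_2 x^2, the coefficients solve the normal equations G · a = b where
  G_{ij} = <φ_i, φ_j> and b_i = <f, φ_i>, with φ_0 = 1, φ_1 = x, φ_2 = x^2.
G =
  [2, 0, 2/3]
  [0, 2/3, 0]
  [2/3, 0, 2/5],
b = (-6, -38/15, -38/15).
Solving gives a_0 = -2, a_1 = -19/5, a_2 = -3, so
  g(x) = -3*x^2 - 19*x/5 - 2.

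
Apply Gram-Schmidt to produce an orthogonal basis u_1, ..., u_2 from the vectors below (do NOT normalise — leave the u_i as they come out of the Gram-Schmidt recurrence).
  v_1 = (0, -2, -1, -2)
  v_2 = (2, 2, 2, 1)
Orthogonal basis:
  u_1 = (0, -2, -1, -2)
  u_2 = (2, 2/9, 10/9, -7/9)

Apply the Gram-Schmidt recurrence
  u_1 = v_1
  u_i = v_i − Σ_{j<i} ((v_i · u_j) / (u_j · u_j)) · u_j.

Step by step this gives:
  u_1 = (0, -2, -1, -2)
  u_2 = (2, 2/9, 10/9, -7/9)

Orthogonality check:
  u_2 · u_1 = 0 (should be 0)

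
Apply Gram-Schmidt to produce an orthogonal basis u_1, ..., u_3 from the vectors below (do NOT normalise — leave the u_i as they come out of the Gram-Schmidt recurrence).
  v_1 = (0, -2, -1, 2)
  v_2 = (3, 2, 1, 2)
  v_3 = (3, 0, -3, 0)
Orthogonal basis:
  u_1 = (0, -2, -1, 2)
  u_2 = (3, 16/9, 8/9, 20/9)
  u_3 = (312/161, 6/161, -480/161, -234/161)

Apply the Gram-Schmidt recurrence
  u_1 = v_1
  u_i = v_i − Σ_{j<i} ((v_i · u_j) / (u_j · u_j)) · u_j.

Step by step this gives:
  u_1 = (0, -2, -1, 2)
  u_2 = (3, 16/9, 8/9, 20/9)
  u_3 = (312/161, 6/161, -480/161, -234/161)

Orthogonality check:
  u_2 · u_1 = 0 (should be 0)
  u_3 · u_1 = 0 (should be 0)
  u_3 · u_2 = 0 (should be 0)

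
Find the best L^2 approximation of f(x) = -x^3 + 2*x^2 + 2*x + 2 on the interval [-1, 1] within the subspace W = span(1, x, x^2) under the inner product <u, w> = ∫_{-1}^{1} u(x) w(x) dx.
g(x) = 2*x^2 + 7*x/5 + 2

The best approximation g ∈ W is the orthogonal projection of f onto W. Writing g = a_0 + a_1 x + a_2 x^2, the coefficients solve the normal equations G · a = b where
  G_{ij} = <φ_i, φ_j> and b_i = <f, φ_i>, with φ_0 = 1, φ_1 = x, φ_2 = x^2.
G =
  [2, 0, 2/3]
  [0, 2/3, 0]
  [2/3, 0, 2/5],
b = (16/3, 14/15, 32/15).
Solving gives a_0 = 2, a_1 = 7/5, a_2 = 2, so
  g(x) = 2*x^2 + 7*x/5 + 2.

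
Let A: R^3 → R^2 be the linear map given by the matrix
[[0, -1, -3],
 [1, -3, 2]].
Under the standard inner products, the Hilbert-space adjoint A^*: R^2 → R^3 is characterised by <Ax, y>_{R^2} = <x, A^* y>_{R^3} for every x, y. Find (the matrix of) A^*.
A^* = A^T =
[[0, 1],
 [-1, -3],
 [-3, 2]]

For real matrices with standard dot products, the defining identity <Ax, y> = <x, A^* y> gives (Ax)^T y = x^T (A^*) y, i.e. x^T A^T y = x^T (A^*) y. Since this holds for all x, y, we must have A^* = A^T. Therefore
A^* =
[[0, 1],
 [-1, -3],
 [-3, 2]].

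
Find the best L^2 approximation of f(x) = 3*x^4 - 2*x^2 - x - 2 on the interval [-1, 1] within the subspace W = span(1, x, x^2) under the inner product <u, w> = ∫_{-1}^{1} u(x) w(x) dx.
g(x) = 4*x^2/7 - x - 79/35

The best approximation g ∈ W is the orthogonal projection of f onto W. Writing g = a_0 + a_1 x + a_2 x^2, the coefficients solve the normal equations G · a = b where
  G_{ij} = <φ_i, φ_j> and b_i = <f, φ_i>, with φ_0 = 1, φ_1 = x, φ_2 = x^2.
G =
  [2, 0, 2/3]
  [0, 2/3, 0]
  [2/3, 0, 2/5],
b = (-62/15, -2/3, -134/105).
Solving gives a_0 = -79/35, a_1 = -1, a_2 = 4/7, so
  g(x) = 4*x^2/7 - x - 79/35.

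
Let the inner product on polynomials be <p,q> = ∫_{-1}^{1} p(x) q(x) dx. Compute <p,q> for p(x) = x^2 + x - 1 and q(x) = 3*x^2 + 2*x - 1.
<p,q> = 28/15

Expand the product: p(x)·q(x) = 3*x^4 + 5*x^3 - 2*x^2 - 3*x + 1.
∫_{-1}^{1} of each monomial x^k gives [2/(k+1) if k even, 0 if k odd]. Integrating term-by-term (or equivalently evaluating the antiderivative F(x) = 3*x^5/5 + 5*x^4/4 - 2*x^3/3 - 3*x^2/2 + x at the endpoints):
  F(1) − F(−1) = 41/60 − (-71/60) = 28/15.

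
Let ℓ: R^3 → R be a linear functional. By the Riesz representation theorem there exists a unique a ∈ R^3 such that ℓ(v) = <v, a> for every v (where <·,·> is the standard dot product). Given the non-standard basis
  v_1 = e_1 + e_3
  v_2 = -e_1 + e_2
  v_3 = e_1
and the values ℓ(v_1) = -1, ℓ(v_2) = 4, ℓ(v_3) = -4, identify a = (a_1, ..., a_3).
a = (-4, 0, 3)

Write a = (a_1, ..., a_3) in the standard basis. For each basis vector v_i, ℓ(v_i) = <v_i, a> is a linear equation in the a_j's. Collect the n equations into a matrix system V a = ℓ, where row i of V is v_i (expressed in the standard basis). Since V is invertible (lower-triangular with 1s on the diagonal, up to permutation), solve by back-substitution:
  V =
[[1, 0, 1],
 [-1, 1, 0],
 [1, 0, 0]]
  V a = (-1, 4, -4)
Solving gives a = (-4, 0, 3).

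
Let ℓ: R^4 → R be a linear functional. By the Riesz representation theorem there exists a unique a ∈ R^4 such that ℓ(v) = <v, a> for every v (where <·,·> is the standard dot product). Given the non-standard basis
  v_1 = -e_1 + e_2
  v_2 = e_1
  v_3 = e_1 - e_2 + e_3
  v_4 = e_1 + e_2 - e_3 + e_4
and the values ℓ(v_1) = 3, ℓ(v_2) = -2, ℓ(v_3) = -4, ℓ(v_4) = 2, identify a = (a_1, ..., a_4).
a = (-2, 1, -1, 2)

Write a = (a_1, ..., a_4) in the standard basis. For each basis vector v_i, ℓ(v_i) = <v_i, a> is a linear equation in the a_j's. Collect the n equations into a matrix system V a = ℓ, where row i of V is v_i (expressed in the standard basis). Since V is invertible (lower-triangular with 1s on the diagonal, up to permutation), solve by back-substitution:
  V =
[[-1, 1, 0, 0],
 [1, 0, 0, 0],
 [1, -1, 1, 0],
 [1, 1, -1, 1]]
  V a = (3, -2, -4, 2)
Solving gives a = (-2, 1, -1, 2).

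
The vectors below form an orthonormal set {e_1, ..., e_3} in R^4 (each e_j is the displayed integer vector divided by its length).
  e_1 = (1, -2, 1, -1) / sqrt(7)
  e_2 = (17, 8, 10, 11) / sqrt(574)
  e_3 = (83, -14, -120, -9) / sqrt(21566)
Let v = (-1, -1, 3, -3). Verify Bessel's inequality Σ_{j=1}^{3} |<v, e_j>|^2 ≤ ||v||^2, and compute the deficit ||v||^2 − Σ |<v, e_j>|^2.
Σ |<v, e_j>|^2 = 4171/263; ||v||^2 = 20; deficit = 1089/263

Write each e_j = u_j / sqrt(<u_j, u_j>) where u_j is the displayed integer vector. Then <v, e_j> = <v, u_j> / sqrt(<u_j, u_j>), so |<v, e_j>|^2 = <v, u_j>^2 / <u_j, u_j>.
Coefficients: <v, e_1> = 7/sqrt(7), <v, e_2> = -28/sqrt(574), <v, e_3> = -402/sqrt(21566).
Square and sum: Σ |<v, e_j>|^2 = 4171/263.
Compute ||v||^2 = v·v = 20.
Deficit = 20 − 4171/263 = 1089/263 ≥ 0, confirming Bessel's inequality. (The deficit equals ||v − Σ <v,e_j> e_j||^2, the squared distance from v to span{e_j}.)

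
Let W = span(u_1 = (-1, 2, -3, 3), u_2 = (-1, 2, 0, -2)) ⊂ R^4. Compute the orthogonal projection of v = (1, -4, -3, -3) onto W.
proj_W(v) = (81/103, -162/103, 126/103, -48/103)

Set up U = [u_1 | ... | u_2] ∈ R^(4×2). The projector onto W = col(U) is P = U (U^T U)^(-1) U^T.
Compute U^T U =
  [23, -1]
  [-1, 9],
and U^T v = (-9, -3).
Solve U^T U · c = U^T v for the coefficients: c = (-42/103, -39/103). The projection is proj_W(v) = U c.
Check: (v - proj_W(v)) · u_1 = 0  (should be 0).
Check: (v - proj_W(v)) · u_2 = 0  (should be 0).
Result: proj_W(v) = (81/103, -162/103, 126/103, -48/103).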